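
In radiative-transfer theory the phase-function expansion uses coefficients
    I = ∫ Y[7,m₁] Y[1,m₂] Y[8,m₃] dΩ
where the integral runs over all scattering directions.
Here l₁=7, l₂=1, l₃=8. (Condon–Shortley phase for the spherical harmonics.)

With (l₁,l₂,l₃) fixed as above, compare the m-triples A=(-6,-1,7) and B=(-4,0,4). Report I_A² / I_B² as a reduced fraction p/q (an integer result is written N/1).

Same 7,1,8: normalisation and zero-m 3j drop out of the ratio.
A: Δ: 0! 14! 2! / 17! → 1/2040; sum: t=0:+1/12454041600 = 1/12454041600; 3j²(7 1 8; -6 -1 7) = Δ·Π!·Σ² = 7/136  (sign -1)
B: Δ: 0! 14! 2! / 17! → 1/2040; sum: t=0:+1/239500800 = 1/239500800; 3j²(7 1 8; -4 0 4) = Δ·Π!·Σ² = 2/85  (sign +1)
I_A²/I_B² = (7/136)/(2/85) = 35/16

35/16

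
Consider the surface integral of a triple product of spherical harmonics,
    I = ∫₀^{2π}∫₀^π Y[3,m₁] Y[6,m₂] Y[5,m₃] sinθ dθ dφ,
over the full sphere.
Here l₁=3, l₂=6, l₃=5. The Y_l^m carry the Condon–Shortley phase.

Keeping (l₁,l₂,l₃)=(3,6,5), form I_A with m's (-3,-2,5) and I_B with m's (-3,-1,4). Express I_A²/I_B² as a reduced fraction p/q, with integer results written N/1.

1/4

Same 3,6,5: normalisation and zero-m 3j drop out of the ratio.
A: Δ: 4! 2! 8! / 15! → 1/675675; sum: t=4:+1/1935360 = 1/1935360; 3j²(3 6 5; -3 -2 5) = Δ·Π!·Σ² = 1/1001  (sign +1)
B: Δ: 4! 2! 8! / 15! → 1/675675; sum: t=4:+1/241920 = 1/241920; 3j²(3 6 5; -3 -1 4) = Δ·Π!·Σ² = 4/1001  (sign -1)
I_A²/I_B² = (1/1001)/(4/1001) = 1/4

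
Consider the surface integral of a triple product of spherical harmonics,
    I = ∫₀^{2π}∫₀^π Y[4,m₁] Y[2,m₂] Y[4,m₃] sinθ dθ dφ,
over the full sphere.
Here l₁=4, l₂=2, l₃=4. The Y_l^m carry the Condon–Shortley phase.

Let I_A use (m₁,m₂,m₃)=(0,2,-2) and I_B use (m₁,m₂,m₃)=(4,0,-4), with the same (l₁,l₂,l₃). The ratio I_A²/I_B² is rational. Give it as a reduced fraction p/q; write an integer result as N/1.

Shared (l₁,l₂,l₃)=(4,2,4): N and (l;000)² cancel in I_A²/I_B².
A: Δ = 2!·6!·2!/11! = 1/13860; Racah Σ t=2..2: t=2:+1/192 = 1/192; ⇒ 3j(4 2 4; 0 2 -2)² = 3/77, sgn +1
B: Δ = 2!·6!·2!/11! = 1/13860; Racah Σ t=0..0: t=0:+1/2880 = 1/2880; ⇒ 3j(4 2 4; 4 0 -4)² = 28/495, sgn +1
I_A²/I_B² = (3/77)/(28/495) = 135/196

135/196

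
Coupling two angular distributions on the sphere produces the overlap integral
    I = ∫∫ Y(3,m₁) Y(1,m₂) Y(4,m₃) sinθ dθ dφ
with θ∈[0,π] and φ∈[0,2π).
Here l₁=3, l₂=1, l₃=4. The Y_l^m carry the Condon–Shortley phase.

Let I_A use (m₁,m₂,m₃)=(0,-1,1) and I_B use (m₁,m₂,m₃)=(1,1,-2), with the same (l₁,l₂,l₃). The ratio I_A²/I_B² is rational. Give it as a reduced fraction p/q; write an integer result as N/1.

2/3

l's match ⇒ only the (l;m) 3-j factors differ between A and B.
A: triangle coeff Δ(3,1,4) = 1/252; Σ_t [0,0]: t=0:+1/72 = 1/72; (3j)²=5/126 [(3 1 4; 0 -1 1)], sign=-1
B: triangle coeff Δ(3,1,4) = 1/252; Σ_t [0,0]: t=0:+1/96 = 1/96; (3j)²=5/84 [(3 1 4; 1 1 -2)], sign=+1
I_A²/I_B² = (5/126)/(5/84) = 2/3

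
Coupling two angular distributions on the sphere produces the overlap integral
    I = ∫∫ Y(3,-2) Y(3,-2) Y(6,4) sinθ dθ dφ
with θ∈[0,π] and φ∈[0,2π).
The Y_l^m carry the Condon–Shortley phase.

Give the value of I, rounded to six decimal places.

0.266131

m-sum 0 ✓  L=12 even ✓  0≤6≤6 ✓
Π(2lᵢ+1) = 7×7×13 = 637
triangle coeff Δ(3,3,6) = 1/12012
Σ_t [0,0]: t=0:+1/1296 = 1/1296
(3j)²=100/3003 [(3 3 6; 0 0 0)], sign=+1
Σ_t [0,0]: t=0:+1/14400 = 1/14400
(3j)²=6/143 [(3 3 6; -2 -2 4)], sign=+1
⇒ 4πI² = 1400/1573
I = (+1)√(1400/1573/(4π)) = 0.26613055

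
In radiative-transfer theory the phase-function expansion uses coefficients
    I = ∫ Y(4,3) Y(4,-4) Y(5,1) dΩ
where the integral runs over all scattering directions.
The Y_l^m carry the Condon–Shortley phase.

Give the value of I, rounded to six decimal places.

Σlᵢ=13 odd — θ-integrand is odd under cosθ→−cosθ; I=0

0.000000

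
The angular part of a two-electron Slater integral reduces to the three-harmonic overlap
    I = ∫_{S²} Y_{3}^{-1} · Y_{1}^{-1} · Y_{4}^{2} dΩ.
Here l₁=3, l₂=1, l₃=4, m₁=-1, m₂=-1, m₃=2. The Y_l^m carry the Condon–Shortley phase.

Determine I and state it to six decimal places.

m-sum 0 ✓  L=8 even ✓  2≤4≤4 ✓
Π(2lᵢ+1) = 7×3×9 = 189
triangle coeff Δ(3,1,4) = 1/252
Σ_t [0,0]: t=0:+1/36 = 1/36
(3j)²=4/63 [(3 1 4; 0 0 0)], sign=+1
Σ_t [0,0]: t=0:+1/96 = 1/96
(3j)²=5/84 [(3 1 4; -1 -1 2)], sign=+1
⇒ 4πI² = 5/7
I = (+1)√(5/7/(4π)) = 0.23841361

0.238414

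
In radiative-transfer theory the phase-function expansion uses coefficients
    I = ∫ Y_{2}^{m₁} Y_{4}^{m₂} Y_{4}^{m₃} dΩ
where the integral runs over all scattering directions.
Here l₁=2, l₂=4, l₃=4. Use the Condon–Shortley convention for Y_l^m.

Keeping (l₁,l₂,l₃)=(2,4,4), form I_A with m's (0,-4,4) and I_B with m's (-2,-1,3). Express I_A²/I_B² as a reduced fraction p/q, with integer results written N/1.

56/27

l's match ⇒ only the (l;m) 3-j factors differ between A and B.
A: triangle coeff Δ(2,4,4) = 1/13860; Σ_t [0,0]: t=0:+1/2880 = 1/2880; (3j)²=28/495 [(2 4 4; 0 -4 4)], sign=+1
B: triangle coeff Δ(2,4,4) = 1/13860; Σ_t [2,2]: t=2:+1/480 = 1/480; (3j)²=3/110 [(2 4 4; -2 -1 3)], sign=-1
I_A²/I_B² = (28/495)/(3/110) = 56/27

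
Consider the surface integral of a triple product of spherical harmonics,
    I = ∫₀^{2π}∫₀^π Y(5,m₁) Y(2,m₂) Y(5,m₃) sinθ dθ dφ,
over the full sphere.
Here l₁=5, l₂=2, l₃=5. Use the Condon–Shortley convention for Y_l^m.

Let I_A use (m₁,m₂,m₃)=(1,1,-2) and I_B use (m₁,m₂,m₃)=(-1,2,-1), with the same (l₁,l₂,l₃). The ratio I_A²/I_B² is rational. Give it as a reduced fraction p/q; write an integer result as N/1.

7/25

Shared (l₁,l₂,l₃)=(5,2,5): N and (l;000)² cancel in I_A²/I_B².
A: Δ = 2!·8!·2!/13! = 1/38610; Racah Σ t=1..2: t=1:−1/1440 t=2:+1/2880 = -1/2880; ⇒ 3j(5 2 5; 1 1 -2)² = 7/715, sgn +1
B: Δ = 2!·8!·2!/13! = 1/38610; Racah Σ t=2..2: t=2:+1/2304 = 1/2304; ⇒ 3j(5 2 5; -1 2 -1)² = 5/143, sgn +1
I_A²/I_B² = (7/715)/(5/143) = 7/25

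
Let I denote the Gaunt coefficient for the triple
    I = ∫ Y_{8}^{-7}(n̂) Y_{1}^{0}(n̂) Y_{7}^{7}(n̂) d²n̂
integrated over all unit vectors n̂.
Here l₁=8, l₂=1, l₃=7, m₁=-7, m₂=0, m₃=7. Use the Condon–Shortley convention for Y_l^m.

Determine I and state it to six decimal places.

-0.118504

Checks pass: Σm=0; 16 even; l₃=7∈[7,9].
(2·8+1)(2·1+1)(2·7+1) = 765
Δ: 2! 14! 0! / 17! → 1/2040
sum: t=1:−1/25401600 = -1/25401600
3j²(8 1 7; 0 0 0) = Δ·Π!·Σ² = 8/255  (sign +1)
sum: t=1:−1/87178291200 = -1/87178291200
3j²(8 1 7; -7 0 7) = Δ·Π!·Σ² = 1/136  (sign -1)
combine: 4πI² = 765·8/255·1/136 = 3/17
take √, sign -1: I = -0.11850352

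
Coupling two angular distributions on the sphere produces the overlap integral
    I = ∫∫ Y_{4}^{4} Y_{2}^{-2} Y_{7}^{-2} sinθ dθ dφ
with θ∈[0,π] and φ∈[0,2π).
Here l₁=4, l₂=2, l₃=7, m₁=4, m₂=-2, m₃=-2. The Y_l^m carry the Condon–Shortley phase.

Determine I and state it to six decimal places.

triangle: need 2≤l₃≤6, have 7; I=0

0.000000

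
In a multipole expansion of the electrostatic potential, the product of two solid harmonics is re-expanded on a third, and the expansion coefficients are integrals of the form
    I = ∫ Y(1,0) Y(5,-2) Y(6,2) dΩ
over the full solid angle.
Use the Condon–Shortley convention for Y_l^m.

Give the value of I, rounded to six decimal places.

Checks pass: Σm=0; 12 even; l₃=6∈[4,6].
(2·1+1)(2·5+1)(2·6+1) = 429
Δ: 0! 2! 10! / 13! → 1/858
sum: t=0:+1/14400 = 1/14400
3j²(1 5 6; 0 0 0) = Δ·Π!·Σ² = 6/143  (sign +1)
sum: t=0:+1/30240 = 1/30240
3j²(1 5 6; 0 -2 2) = Δ·Π!·Σ² = 16/429  (sign +1)
combine: 4πI² = 429·6/143·16/429 = 96/143
take √, sign +1: I = 0.23113338

0.231133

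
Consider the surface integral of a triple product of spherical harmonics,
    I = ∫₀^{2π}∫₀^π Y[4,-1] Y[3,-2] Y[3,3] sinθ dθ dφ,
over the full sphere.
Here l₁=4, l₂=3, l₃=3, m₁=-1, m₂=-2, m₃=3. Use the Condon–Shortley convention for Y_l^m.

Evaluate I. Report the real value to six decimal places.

m-sum 0 ✓  L=10 even ✓  1≤3≤7 ✓
Π(2lᵢ+1) = 9×7×7 = 441
triangle coeff Δ(4,3,3) = 1/34650
Σ_t [1,3]: t=1:−1/72 t=2:+1/16 t=3:−1/72 = 5/144
(3j)²=2/77 [(4 3 3; 0 0 0)], sign=-1
Σ_t [1,1]: t=1:−1/288 = -1/288
(3j)²=5/231 [(4 3 3; -1 -2 3)], sign=-1
⇒ 4πI² = 30/121
I = (+1)√(30/121/(4π)) = 0.14046335

0.140463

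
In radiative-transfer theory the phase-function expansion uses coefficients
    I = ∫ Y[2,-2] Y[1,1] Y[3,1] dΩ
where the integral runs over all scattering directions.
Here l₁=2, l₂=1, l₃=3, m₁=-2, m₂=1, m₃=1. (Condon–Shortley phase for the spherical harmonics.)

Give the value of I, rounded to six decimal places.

Rules hold: Σm=0, L=6 even, 1≤3≤3.
N = 5·3·7 = 105
Δ = 0!·4!·2!/7! = 1/105
Racah Σ t=0..0: t=0:+1/4 = 1/4
⇒ 3j(2 1 3; 0 0 0)² = 3/35, sgn -1
Racah Σ t=0..0: t=0:+1/48 = 1/48
⇒ 3j(2 1 3; -2 1 1)² = 1/105, sgn +1
4πI² = N·(3j₀)²·(3jₘ)² = 3/35
I = -1·√(0.0857143/4π) = -0.08258890

-0.082589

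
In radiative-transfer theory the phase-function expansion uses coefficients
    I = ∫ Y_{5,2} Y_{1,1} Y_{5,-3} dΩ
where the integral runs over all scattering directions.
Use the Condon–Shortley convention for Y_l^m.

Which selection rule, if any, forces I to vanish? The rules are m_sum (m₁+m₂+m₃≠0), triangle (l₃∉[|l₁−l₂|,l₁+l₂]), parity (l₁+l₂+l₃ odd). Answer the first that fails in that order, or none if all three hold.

parity

Σmᵢ = 0  ✓
l₃∈[|l₁−l₂|,l₁+l₂]=[4,6], have l₃=5  ✓
Σlᵢ = 11 ⇒ odd  ✗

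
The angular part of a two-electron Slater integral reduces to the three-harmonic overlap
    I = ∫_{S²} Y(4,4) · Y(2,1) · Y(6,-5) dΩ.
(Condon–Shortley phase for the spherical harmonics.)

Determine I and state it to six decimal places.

-0.204295

Rules hold: Σm=0, L=12 even, 2≤6≤6.
N = 9·5·13 = 585
Δ = 0!·8!·4!/13! = 1/6435
Racah Σ t=0..0: t=0:+1/2304 = 1/2304
⇒ 3j(4 2 6; 0 0 0)² = 5/143, sgn +1
Racah Σ t=0..0: t=0:+1/241920 = 1/241920
⇒ 3j(4 2 6; 4 1 -5)² = 1/39, sgn -1
4πI² = N·(3j₀)²·(3jₘ)² = 75/143
I = -1·√(0.524476/4π) = -0.20429497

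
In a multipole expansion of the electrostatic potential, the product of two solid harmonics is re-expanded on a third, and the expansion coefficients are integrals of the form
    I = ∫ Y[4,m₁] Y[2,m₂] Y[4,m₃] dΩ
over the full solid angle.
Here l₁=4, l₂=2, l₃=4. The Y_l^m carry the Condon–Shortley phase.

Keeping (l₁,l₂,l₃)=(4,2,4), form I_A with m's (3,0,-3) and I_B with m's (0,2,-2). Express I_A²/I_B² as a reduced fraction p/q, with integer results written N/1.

l's match ⇒ only the (l;m) 3-j factors differ between A and B.
A: triangle coeff Δ(4,2,4) = 1/13860; Σ_t [0,1]: t=0:+1/480 t=1:−1/720 = 1/1440; (3j)²=7/1980 [(4 2 4; 3 0 -3)], sign=-1
B: triangle coeff Δ(4,2,4) = 1/13860; Σ_t [2,2]: t=2:+1/192 = 1/192; (3j)²=3/77 [(4 2 4; 0 2 -2)], sign=+1
I_A²/I_B² = (7/1980)/(3/77) = 49/540

49/540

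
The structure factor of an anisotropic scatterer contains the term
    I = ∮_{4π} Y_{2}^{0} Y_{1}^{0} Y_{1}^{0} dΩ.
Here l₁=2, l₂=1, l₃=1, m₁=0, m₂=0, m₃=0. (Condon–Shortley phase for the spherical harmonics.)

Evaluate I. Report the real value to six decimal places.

0.252313

Rules hold: Σm=0, L=4 even, 1≤1≤3.
N = 5·3·3 = 45
Δ = 2!·2!·0!/5! = 1/30
Racah Σ t=1..1: t=1:−1/1 = -1/1
⇒ 3j(2 1 1; 0 0 0)² = 2/15, sgn +1
(m-triple is (0,0,0) — same symbol as above.)
4πI² = N·(3j₀)²·(3jₘ)² = 4/5
I = +1·√(0.8/4π) = 0.25231325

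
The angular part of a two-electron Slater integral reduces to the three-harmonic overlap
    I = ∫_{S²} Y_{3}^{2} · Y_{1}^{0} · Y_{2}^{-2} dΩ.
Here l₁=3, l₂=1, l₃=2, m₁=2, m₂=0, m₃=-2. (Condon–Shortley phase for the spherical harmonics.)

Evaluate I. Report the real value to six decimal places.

0.184674

Checks pass: Σm=0; 6 even; l₃=2∈[2,4].
(2·3+1)(2·1+1)(2·2+1) = 105
Δ: 2! 4! 0! / 7! → 1/105
sum: t=1:−1/4 = -1/4
3j²(3 1 2; 0 0 0) = Δ·Π!·Σ² = 3/35  (sign -1)
sum: t=1:−1/24 = -1/24
3j²(3 1 2; 2 0 -2) = Δ·Π!·Σ² = 1/21  (sign -1)
combine: 4πI² = 105·3/35·1/21 = 3/7
take √, sign +1: I = 0.18467439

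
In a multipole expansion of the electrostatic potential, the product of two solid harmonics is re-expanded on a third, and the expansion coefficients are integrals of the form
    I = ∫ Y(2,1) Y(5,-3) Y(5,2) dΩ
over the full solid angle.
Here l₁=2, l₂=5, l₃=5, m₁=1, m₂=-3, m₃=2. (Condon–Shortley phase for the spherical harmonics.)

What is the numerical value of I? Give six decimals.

-0.161739

m-sum 0 ✓  L=12 even ✓  3≤5≤7 ✓
Π(2lᵢ+1) = 5×11×11 = 605
triangle coeff Δ(2,5,5) = 1/38610
Σ_t [0,2]: t=0:+1/2880 t=1:−1/576 t=2:+1/2880 = -1/960
(3j)²=10/429 [(2 5 5; 0 0 0)], sign=+1
Σ_t [0,1]: t=0:+1/2880 t=1:−1/10080 = 1/4032
(3j)²=10/429 [(2 5 5; 1 -3 2)], sign=-1
⇒ 4πI² = 500/1521
I = (-1)√(500/1521/(4π)) = -0.16173926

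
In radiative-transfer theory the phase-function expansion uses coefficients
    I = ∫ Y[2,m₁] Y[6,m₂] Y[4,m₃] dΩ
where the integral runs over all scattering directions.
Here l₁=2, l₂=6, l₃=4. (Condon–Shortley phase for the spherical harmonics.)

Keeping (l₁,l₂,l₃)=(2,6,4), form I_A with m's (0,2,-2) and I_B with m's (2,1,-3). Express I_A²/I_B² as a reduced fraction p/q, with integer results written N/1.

l's match ⇒ only the (l;m) 3-j factors differ between A and B.
A: triangle coeff Δ(2,6,4) = 1/6435; Σ_t [2,2]: t=2:+1/5760 = 1/5760; (3j)²=56/2145 [(2 6 4; 0 2 -2)], sign=+1
B: triangle coeff Δ(2,6,4) = 1/6435; Σ_t [0,0]: t=0:+1/120960 = 1/120960; (3j)²=1/1287 [(2 6 4; 2 1 -3)], sign=-1
I_A²/I_B² = (56/2145)/(1/1287) = 168/5

168/5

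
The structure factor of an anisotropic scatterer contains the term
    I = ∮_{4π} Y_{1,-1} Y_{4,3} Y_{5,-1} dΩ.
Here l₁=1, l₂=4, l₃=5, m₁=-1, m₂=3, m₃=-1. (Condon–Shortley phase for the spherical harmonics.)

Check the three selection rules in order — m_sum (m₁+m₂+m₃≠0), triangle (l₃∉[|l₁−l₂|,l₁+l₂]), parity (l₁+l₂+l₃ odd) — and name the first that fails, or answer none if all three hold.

m_sum

azimuthal sum: -1 + 3 − 1 = 1  ✗
3 ≤ 5 ≤ 5 (triangle on l)
L = 1 + 4 + 5 = 10 (even)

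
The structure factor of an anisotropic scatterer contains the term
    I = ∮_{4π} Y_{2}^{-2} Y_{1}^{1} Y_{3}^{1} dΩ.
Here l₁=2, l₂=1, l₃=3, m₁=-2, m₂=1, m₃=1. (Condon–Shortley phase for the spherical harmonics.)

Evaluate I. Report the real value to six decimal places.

-0.082589

Checks pass: Σm=0; 6 even; l₃=3∈[1,3].
(2·2+1)(2·1+1)(2·3+1) = 105
Δ: 0! 4! 2! / 7! → 1/105
sum: t=0:+1/4 = 1/4
3j²(2 1 3; 0 0 0) = Δ·Π!·Σ² = 3/35  (sign -1)
sum: t=0:+1/48 = 1/48
3j²(2 1 3; -2 1 1) = Δ·Π!·Σ² = 1/105  (sign +1)
combine: 4πI² = 105·3/35·1/105 = 3/35
take √, sign -1: I = -0.08258890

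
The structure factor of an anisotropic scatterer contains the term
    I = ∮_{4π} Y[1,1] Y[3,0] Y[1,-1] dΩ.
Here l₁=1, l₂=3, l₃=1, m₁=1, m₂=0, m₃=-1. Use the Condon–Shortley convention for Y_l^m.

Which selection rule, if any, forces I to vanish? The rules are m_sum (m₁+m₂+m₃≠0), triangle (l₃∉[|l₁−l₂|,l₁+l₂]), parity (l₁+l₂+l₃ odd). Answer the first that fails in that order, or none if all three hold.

triangle

Σmᵢ = 0  ✓
l₃∈[|l₁−l₂|,l₁+l₂]=[2,4], have l₃=1  ✗
Σlᵢ = 5 ⇒ odd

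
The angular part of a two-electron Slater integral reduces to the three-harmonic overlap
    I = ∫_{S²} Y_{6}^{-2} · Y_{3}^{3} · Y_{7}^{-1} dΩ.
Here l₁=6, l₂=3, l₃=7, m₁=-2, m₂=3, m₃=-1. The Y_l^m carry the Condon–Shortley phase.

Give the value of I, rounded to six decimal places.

0.147021

Rules hold: Σm=0, L=16 even, 3≤7≤9.
N = 13·7·15 = 1365
Δ = 2!·10!·4!/17! = 1/2042040
Racah Σ t=0..2: t=0:+1/207360 t=1:−1/57600 t=2:+1/207360 = -1/129600
⇒ 3j(6 3 7; 0 0 0)² = 168/12155, sgn +1
Racah Σ t=2..2: t=2:+1/829440 = 1/829440
⇒ 3j(6 3 7; -2 3 -1)² = 35/2431, sgn +1
4πI² = N·(3j₀)²·(3jₘ)² = 123480/454597
I = +1·√(0.271625/4π) = 0.14702124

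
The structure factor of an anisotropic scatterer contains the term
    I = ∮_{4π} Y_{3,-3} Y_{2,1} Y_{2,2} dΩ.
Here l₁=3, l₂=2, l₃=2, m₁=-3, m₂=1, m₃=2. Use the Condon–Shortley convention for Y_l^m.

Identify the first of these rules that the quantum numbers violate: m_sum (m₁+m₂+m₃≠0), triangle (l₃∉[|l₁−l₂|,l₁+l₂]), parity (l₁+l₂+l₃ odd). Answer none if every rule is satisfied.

parity

Σmᵢ = 0  ✓
l₃∈[|l₁−l₂|,l₁+l₂]=[1,5], have l₃=2  ✓
Σlᵢ = 7 ⇒ odd  ✗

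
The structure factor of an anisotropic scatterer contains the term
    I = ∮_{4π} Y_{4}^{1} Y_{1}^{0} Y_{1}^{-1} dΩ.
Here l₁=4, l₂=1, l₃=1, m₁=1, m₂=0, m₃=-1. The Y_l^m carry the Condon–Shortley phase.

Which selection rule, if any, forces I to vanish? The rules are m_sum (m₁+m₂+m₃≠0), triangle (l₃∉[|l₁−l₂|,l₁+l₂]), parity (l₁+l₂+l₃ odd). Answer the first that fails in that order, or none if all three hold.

m₁+m₂+m₃ = 1 + 0 − 1 = 0  ✓
triangle: |4−1|=3 ≤ l₃=1 ≤ 4+1=5  ✗
parity: l₁+l₂+l₃ = 6 is even

triangle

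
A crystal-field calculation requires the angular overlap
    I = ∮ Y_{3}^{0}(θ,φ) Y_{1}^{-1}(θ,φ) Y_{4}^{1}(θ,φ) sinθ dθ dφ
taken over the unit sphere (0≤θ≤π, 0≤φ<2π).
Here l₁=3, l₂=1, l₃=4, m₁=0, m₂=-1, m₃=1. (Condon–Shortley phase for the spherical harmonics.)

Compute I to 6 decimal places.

-0.194664

Checks pass: Σm=0; 8 even; l₃=4∈[2,4].
(2·3+1)(2·1+1)(2·4+1) = 189
Δ: 0! 6! 2! / 9! → 1/252
sum: t=0:+1/36 = 1/36
3j²(3 1 4; 0 0 0) = Δ·Π!·Σ² = 4/63  (sign +1)
sum: t=0:+1/72 = 1/72
3j²(3 1 4; 0 -1 1) = Δ·Π!·Σ² = 5/126  (sign -1)
combine: 4πI² = 189·4/63·5/126 = 10/21
take √, sign -1: I = -0.19466390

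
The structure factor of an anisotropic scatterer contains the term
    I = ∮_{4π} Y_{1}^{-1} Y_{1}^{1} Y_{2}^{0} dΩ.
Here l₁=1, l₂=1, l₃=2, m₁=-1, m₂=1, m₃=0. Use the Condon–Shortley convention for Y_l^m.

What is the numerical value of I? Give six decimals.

0.126157

Checks pass: Σm=0; 4 even; l₃=2∈[0,2].
(2·1+1)(2·1+1)(2·2+1) = 45
Δ: 0! 2! 2! / 5! → 1/30
sum: t=0:+1/1 = 1/1
3j²(1 1 2; 0 0 0) = Δ·Π!·Σ² = 2/15  (sign +1)
sum: t=0:+1/4 = 1/4
3j²(1 1 2; -1 1 0) = Δ·Π!·Σ² = 1/30  (sign +1)
combine: 4πI² = 45·2/15·1/30 = 1/5
take √, sign +1: I = 0.12615663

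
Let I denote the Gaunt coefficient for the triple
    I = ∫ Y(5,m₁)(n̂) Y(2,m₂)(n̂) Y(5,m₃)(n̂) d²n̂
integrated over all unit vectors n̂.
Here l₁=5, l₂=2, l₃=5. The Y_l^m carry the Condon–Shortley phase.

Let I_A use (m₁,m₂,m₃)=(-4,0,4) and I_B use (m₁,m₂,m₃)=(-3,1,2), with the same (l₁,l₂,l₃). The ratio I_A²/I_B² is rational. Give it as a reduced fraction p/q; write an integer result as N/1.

9/25

Same 5,2,5: normalisation and zero-m 3j drop out of the ratio.
A: Δ: 2! 8! 2! / 13! → 1/38610; sum: t=1:−1/40320 t=2:+1/20160 = 1/40320; 3j²(5 2 5; -4 0 4) = Δ·Π!·Σ² = 6/715  (sign -1)
B: Δ: 2! 8! 2! / 13! → 1/38610; sum: t=1:−1/10080 t=2:+1/2880 = 1/4032; 3j²(5 2 5; -3 1 2) = Δ·Π!·Σ² = 10/429  (sign -1)
I_A²/I_B² = (6/715)/(10/429) = 9/25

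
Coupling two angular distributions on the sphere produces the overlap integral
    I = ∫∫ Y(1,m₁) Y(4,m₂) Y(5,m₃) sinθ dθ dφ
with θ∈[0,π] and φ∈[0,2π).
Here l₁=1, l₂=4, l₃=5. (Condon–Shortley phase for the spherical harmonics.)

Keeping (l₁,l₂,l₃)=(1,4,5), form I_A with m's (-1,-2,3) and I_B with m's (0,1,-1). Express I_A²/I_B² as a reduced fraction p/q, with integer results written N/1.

7/6

Same 1,4,5: normalisation and zero-m 3j drop out of the ratio.
A: Δ: 0! 2! 8! / 11! → 1/495; sum: t=0:+1/2880 = 1/2880; 3j²(1 4 5; -1 -2 3) = Δ·Π!·Σ² = 28/495  (sign +1)
B: Δ: 0! 2! 8! / 11! → 1/495; sum: t=0:+1/720 = 1/720; 3j²(1 4 5; 0 1 -1) = Δ·Π!·Σ² = 8/165  (sign +1)
I_A²/I_B² = (28/495)/(8/165) = 7/6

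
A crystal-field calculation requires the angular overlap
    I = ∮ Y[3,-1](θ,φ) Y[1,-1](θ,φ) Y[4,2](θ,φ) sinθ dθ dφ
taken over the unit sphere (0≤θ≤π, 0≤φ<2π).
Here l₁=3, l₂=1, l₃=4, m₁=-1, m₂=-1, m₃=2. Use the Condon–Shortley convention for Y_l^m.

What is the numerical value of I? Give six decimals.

Rules hold: Σm=0, L=8 even, 2≤4≤4.
N = 7·3·9 = 189
Δ = 0!·6!·2!/9! = 1/252
Racah Σ t=0..0: t=0:+1/36 = 1/36
⇒ 3j(3 1 4; 0 0 0)² = 4/63, sgn +1
Racah Σ t=0..0: t=0:+1/96 = 1/96
⇒ 3j(3 1 4; -1 -1 2)² = 5/84, sgn +1
4πI² = N·(3j₀)²·(3jₘ)² = 5/7
I = +1·√(0.714286/4π) = 0.23841361

0.238414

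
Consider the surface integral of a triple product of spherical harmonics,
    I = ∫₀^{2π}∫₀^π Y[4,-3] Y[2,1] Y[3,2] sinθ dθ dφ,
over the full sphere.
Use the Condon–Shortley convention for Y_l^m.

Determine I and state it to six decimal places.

Σlᵢ=9 odd — θ-integrand is odd under cosθ→−cosθ; I=0

0.000000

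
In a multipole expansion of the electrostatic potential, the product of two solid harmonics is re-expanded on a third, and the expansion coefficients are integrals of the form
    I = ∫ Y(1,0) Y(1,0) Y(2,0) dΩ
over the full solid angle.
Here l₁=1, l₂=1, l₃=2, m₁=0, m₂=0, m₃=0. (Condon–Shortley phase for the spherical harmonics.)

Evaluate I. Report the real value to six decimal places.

0.252313

Checks pass: Σm=0; 4 even; l₃=2∈[0,2].
(2·1+1)(2·1+1)(2·2+1) = 45
Δ: 0! 2! 2! / 5! → 1/30
sum: t=0:+1/1 = 1/1
3j²(1 1 2; 0 0 0) = Δ·Π!·Σ² = 2/15  (sign +1)
(m-triple is (0,0,0) — same symbol as above.)
combine: 4πI² = 45·2/15·2/15 = 4/5
take √, sign +1: I = 0.25231325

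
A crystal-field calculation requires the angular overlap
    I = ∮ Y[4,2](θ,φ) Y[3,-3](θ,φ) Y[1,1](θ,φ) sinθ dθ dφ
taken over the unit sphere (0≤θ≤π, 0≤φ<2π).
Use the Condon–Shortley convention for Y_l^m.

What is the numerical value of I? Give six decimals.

0.061558

Checks pass: Σm=0; 8 even; l₃=1∈[1,7].
(2·4+1)(2·3+1)(2·1+1) = 189
Δ: 6! 2! 0! / 9! → 1/252
sum: t=3:−1/36 = -1/36
3j²(4 3 1; 0 0 0) = Δ·Π!·Σ² = 4/63  (sign +1)
sum: t=0:+1/1440 = 1/1440
3j²(4 3 1; 2 -3 1) = Δ·Π!·Σ² = 1/252  (sign +1)
combine: 4πI² = 189·4/63·1/252 = 1/21
take √, sign +1: I = 0.06155813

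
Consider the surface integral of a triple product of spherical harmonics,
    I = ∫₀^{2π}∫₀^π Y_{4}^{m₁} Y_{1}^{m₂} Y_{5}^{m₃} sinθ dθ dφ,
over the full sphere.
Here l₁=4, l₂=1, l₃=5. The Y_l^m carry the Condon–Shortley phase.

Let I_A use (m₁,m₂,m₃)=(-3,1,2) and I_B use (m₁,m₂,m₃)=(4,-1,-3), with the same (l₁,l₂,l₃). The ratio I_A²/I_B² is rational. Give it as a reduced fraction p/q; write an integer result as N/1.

l's match ⇒ only the (l;m) 3-j factors differ between A and B.
A: triangle coeff Δ(4,1,5) = 1/495; Σ_t [0,0]: t=0:+1/10080 = 1/10080; (3j)²=1/165 [(4 1 5; -3 1 2)], sign=-1
B: triangle coeff Δ(4,1,5) = 1/495; Σ_t [0,0]: t=0:+1/80640 = 1/80640; (3j)²=1/495 [(4 1 5; 4 -1 -3)], sign=+1
I_A²/I_B² = (1/165)/(1/495) = 3/1

3/1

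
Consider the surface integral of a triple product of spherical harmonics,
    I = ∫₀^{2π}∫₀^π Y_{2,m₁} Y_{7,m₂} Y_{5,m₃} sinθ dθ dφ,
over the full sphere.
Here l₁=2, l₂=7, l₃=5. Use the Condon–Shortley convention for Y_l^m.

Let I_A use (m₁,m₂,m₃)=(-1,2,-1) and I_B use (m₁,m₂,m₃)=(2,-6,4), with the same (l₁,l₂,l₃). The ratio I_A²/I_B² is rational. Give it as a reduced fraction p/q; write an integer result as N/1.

Shared (l₁,l₂,l₃)=(2,7,5): N and (l;000)² cancel in I_A²/I_B².
A: Δ = 4!·0!·10!/15! = 1/15015; Racah Σ t=3..3: t=3:−1/103680 = -1/103680; ⇒ 3j(2 7 5; -1 2 -1)² = 4/143, sgn -1
B: Δ = 4!·0!·10!/15! = 1/15015; Racah Σ t=0..0: t=0:+1/8709120 = 1/8709120; ⇒ 3j(2 7 5; 2 -6 4)² = 1/21, sgn -1
I_A²/I_B² = (4/143)/(1/21) = 84/143

84/143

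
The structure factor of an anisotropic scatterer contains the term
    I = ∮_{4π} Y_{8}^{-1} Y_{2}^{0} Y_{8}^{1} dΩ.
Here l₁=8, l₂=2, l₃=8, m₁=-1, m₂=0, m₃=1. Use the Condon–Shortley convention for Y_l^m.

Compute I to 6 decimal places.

Rules hold: Σm=0, L=18 even, 6≤8≤10.
N = 17·5·17 = 1445
Δ = 2!·14!·2!/19! = 1/348840
Racah Σ t=0..2: t=0:+1/116121600 t=1:−1/25401600 t=2:+1/116121600 = -1/45158400
⇒ 3j(8 2 8; 0 0 0)² = 24/1615, sgn -1
Racah Σ t=0..2: t=0:+1/174182400 t=1:−1/29030400 t=2:+1/101606400 = -23/1219276800
⇒ 3j(8 2 8; -1 0 1)² = 529/38760, sgn +1
4πI² = N·(3j₀)²·(3jₘ)² = 529/1805
I = -1·√(0.293075/4π) = -0.15271592

-0.152716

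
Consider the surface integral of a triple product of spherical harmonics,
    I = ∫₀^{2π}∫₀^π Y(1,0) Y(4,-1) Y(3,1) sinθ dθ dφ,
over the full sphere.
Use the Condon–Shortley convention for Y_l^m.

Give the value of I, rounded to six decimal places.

-0.238414

Rules hold: Σm=0, L=8 even, 3≤3≤5.
N = 3·9·7 = 189
Δ = 2!·0!·6!/9! = 1/252
Racah Σ t=1..1: t=1:−1/36 = -1/36
⇒ 3j(1 4 3; 0 0 0)² = 4/63, sgn +1
Racah Σ t=1..1: t=1:−1/48 = -1/48
⇒ 3j(1 4 3; 0 -1 1)² = 5/84, sgn -1
4πI² = N·(3j₀)²·(3jₘ)² = 5/7
I = -1·√(0.714286/4π) = -0.23841361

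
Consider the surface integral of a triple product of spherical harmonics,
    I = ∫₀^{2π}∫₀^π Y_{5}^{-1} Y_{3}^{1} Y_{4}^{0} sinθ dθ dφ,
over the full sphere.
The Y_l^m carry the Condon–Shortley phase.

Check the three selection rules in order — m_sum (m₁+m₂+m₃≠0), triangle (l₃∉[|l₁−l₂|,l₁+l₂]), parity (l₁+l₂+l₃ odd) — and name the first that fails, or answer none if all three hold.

none

azimuthal sum: -1 + 1 + 0 = 0  ✓
2 ≤ 4 ≤ 8 (triangle on l)  ✓
L = 5 + 3 + 4 = 12 (even)  ✓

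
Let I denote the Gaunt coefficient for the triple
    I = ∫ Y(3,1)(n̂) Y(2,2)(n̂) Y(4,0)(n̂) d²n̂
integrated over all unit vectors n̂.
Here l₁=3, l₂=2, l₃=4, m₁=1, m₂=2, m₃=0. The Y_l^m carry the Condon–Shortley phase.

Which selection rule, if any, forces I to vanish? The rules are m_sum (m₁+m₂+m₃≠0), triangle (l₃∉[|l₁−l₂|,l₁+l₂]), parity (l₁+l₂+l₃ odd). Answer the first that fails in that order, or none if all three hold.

m_sum

azimuthal sum: 1 + 2 + 0 = 3  ✗
1 ≤ 4 ≤ 5 (triangle on l)
L = 3 + 2 + 4 = 9 (odd)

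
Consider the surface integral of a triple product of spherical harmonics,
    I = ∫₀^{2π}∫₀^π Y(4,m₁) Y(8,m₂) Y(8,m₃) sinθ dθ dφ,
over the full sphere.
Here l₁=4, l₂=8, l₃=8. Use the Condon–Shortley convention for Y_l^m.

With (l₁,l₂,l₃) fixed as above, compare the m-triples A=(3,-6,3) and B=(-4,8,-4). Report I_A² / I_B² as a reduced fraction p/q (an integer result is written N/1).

Shared (l₁,l₂,l₃)=(4,8,8): N and (l;000)² cancel in I_A²/I_B².
A: Δ = 4!·4!·12!/21! = 1/185175900; Racah Σ t=0..1: t=0:+1/1045094400 t=1:−1/5748019200 = 1/1277337600; ⇒ 3j(4 8 8; 3 -6 3)² = 9/646, sgn -1
B: Δ = 4!·4!·12!/21! = 1/185175900; Racah Σ t=4..4: t=4:+1/275904921600 = 1/275904921600; ⇒ 3j(4 8 8; -4 8 -4)² = 2/2907, sgn +1
I_A²/I_B² = (9/646)/(2/2907) = 81/4

81/4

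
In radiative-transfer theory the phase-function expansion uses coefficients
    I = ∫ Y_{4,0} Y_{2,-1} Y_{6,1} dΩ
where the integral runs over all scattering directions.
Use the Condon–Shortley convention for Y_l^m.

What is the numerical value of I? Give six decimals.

-0.210395

Checks pass: Σm=0; 12 even; l₃=6∈[2,6].
(2·4+1)(2·2+1)(2·6+1) = 585
Δ: 0! 8! 4! / 13! → 1/6435
sum: t=0:+1/2304 = 1/2304
3j²(4 2 6; 0 0 0) = Δ·Π!·Σ² = 5/143  (sign +1)
sum: t=0:+1/3456 = 1/3456
3j²(4 2 6; 0 -1 1) = Δ·Π!·Σ² = 35/1287  (sign -1)
combine: 4πI² = 585·5/143·35/1287 = 875/1573
take √, sign -1: I = -0.21039467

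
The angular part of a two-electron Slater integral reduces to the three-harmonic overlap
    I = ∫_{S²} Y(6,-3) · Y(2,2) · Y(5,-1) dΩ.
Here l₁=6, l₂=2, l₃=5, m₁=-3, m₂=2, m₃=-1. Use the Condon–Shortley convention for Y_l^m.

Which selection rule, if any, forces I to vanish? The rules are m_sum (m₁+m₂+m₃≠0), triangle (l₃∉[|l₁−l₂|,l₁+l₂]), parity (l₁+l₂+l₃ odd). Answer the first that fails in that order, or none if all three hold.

m_sum

Σmᵢ = -2  ✗
l₃∈[|l₁−l₂|,l₁+l₂]=[4,8], have l₃=5
Σlᵢ = 13 ⇒ odd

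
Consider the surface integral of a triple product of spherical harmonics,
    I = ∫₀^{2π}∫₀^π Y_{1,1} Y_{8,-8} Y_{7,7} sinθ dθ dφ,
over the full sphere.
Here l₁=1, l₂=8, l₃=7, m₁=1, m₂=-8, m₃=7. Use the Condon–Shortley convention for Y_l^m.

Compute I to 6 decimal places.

Checks pass: Σm=0; 16 even; l₃=7∈[7,9].
(2·1+1)(2·8+1)(2·7+1) = 765
Δ: 2! 0! 14! / 17! → 1/2040
sum: t=1:−1/25401600 = -1/25401600
3j²(1 8 7; 0 0 0) = Δ·Π!·Σ² = 8/255  (sign +1)
sum: t=0:+1/174356582400 = 1/174356582400
3j²(1 8 7; 1 -8 7) = Δ·Π!·Σ² = 1/17  (sign +1)
combine: 4πI² = 765·8/255·1/17 = 24/17
take √, sign +1: I = 0.33517856

0.335179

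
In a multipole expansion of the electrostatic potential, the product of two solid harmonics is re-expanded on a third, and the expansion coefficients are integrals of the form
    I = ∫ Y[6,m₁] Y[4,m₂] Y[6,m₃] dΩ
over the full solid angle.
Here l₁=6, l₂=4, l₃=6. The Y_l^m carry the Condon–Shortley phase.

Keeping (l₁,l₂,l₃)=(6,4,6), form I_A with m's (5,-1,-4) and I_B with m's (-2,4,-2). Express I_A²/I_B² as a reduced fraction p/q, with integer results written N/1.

l's match ⇒ only the (l;m) 3-j factors differ between A and B.
A: triangle coeff Δ(6,4,6) = 1/15315300; Σ_t [0,1]: t=0:+1/725760 t=1:−1/967680 = 1/2903040; (3j)²=5/3094 [(6 4 6; 5 -1 -4)], sign=+1
B: triangle coeff Δ(6,4,6) = 1/15315300; Σ_t [4,4]: t=4:+1/331776 = 1/331776; (3j)²=490/21879 [(6 4 6; -2 4 -2)], sign=+1
I_A²/I_B² = (5/3094)/(490/21879) = 99/1372

99/1372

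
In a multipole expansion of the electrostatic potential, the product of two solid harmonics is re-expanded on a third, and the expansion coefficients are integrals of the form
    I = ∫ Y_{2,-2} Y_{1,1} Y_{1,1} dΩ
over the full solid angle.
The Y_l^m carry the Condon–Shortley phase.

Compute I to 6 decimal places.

0.309019

m-sum 0 ✓  L=4 even ✓  1≤1≤3 ✓
Π(2lᵢ+1) = 5×3×3 = 45
triangle coeff Δ(2,1,1) = 1/30
Σ_t [1,1]: t=1:−1/1 = -1/1
(3j)²=2/15 [(2 1 1; 0 0 0)], sign=+1
Σ_t [2,2]: t=2:+1/4 = 1/4
(3j)²=1/5 [(2 1 1; -2 1 1)], sign=+1
⇒ 4πI² = 6/5
I = (+1)√(6/5/(4π)) = 0.30901936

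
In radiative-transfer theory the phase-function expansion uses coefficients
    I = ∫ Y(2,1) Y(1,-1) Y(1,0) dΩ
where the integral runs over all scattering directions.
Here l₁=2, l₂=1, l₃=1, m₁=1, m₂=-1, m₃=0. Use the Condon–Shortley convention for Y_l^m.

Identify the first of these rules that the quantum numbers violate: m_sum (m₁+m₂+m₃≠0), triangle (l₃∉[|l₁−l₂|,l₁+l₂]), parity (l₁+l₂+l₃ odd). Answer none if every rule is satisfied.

none

Σmᵢ = 0  ✓
l₃∈[|l₁−l₂|,l₁+l₂]=[1,3], have l₃=1  ✓
Σlᵢ = 4 ⇒ even  ✓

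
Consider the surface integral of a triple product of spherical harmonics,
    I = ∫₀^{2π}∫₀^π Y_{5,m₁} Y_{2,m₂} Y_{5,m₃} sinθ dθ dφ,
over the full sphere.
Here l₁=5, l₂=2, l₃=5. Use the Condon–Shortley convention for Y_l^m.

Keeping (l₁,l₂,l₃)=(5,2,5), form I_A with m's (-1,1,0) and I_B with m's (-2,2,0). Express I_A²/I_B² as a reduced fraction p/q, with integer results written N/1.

Same 5,2,5: normalisation and zero-m 3j drop out of the ratio.
A: Δ: 2! 8! 2! / 13! → 1/38610; sum: t=1:−1/1440 t=2:+1/1152 = 1/5760; 3j²(5 2 5; -1 1 0) = Δ·Π!·Σ² = 1/858  (sign -1)
B: Δ: 2! 8! 2! / 13! → 1/38610; sum: t=2:+1/2880 = 1/2880; 3j²(5 2 5; -2 2 0) = Δ·Π!·Σ² = 14/429  (sign -1)
I_A²/I_B² = (1/858)/(14/429) = 1/28

1/28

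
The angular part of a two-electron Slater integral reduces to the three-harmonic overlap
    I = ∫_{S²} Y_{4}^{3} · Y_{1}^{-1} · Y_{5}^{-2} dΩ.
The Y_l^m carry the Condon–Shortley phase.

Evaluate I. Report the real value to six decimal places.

0.085055

Checks pass: Σm=0; 10 even; l₃=5∈[3,5].
(2·4+1)(2·1+1)(2·5+1) = 297
Δ: 0! 8! 2! / 11! → 1/495
sum: t=0:+1/576 = 1/576
3j²(4 1 5; 0 0 0) = Δ·Π!·Σ² = 5/99  (sign -1)
sum: t=0:+1/10080 = 1/10080
3j²(4 1 5; 3 -1 -2) = Δ·Π!·Σ² = 1/165  (sign -1)
combine: 4πI² = 297·5/99·1/165 = 1/11
take √, sign +1: I = 0.08505478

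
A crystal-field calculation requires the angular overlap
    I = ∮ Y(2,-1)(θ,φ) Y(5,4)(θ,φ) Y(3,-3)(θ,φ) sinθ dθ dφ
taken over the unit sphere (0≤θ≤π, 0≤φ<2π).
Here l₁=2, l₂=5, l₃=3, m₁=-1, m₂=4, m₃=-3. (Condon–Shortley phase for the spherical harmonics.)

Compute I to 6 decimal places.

0.219610

Checks pass: Σm=0; 10 even; l₃=3∈[3,7].
(2·2+1)(2·5+1)(2·3+1) = 385
Δ: 4! 0! 6! / 11! → 1/2310
sum: t=2:+1/144 = 1/144
3j²(2 5 3; 0 0 0) = Δ·Π!·Σ² = 10/231  (sign -1)
sum: t=3:−1/4320 = -1/4320
3j²(2 5 3; -1 4 -3) = Δ·Π!·Σ² = 2/55  (sign -1)
combine: 4πI² = 385·10/231·2/55 = 20/33
take √, sign +1: I = 0.21961050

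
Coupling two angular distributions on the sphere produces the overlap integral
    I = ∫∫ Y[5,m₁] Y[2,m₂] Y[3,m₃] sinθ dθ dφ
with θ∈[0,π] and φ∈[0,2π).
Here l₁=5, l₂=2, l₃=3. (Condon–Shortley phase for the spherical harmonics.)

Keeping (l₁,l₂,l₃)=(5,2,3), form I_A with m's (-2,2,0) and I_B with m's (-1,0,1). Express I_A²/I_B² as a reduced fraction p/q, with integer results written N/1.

7/18

l's match ⇒ only the (l;m) 3-j factors differ between A and B.
A: triangle coeff Δ(5,2,3) = 1/2310; Σ_t [4,4]: t=4:+1/864 = 1/864; (3j)²=1/66 [(5 2 3; -2 2 0)], sign=-1
B: triangle coeff Δ(5,2,3) = 1/2310; Σ_t [2,2]: t=2:+1/192 = 1/192; (3j)²=3/77 [(5 2 3; -1 0 1)], sign=+1
I_A²/I_B² = (1/66)/(3/77) = 7/18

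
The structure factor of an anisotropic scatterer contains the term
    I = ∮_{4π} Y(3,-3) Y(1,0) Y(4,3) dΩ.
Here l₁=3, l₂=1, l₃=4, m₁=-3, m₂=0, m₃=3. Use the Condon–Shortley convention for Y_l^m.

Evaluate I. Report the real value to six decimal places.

-0.162868

m-sum 0 ✓  L=8 even ✓  2≤4≤4 ✓
Π(2lᵢ+1) = 7×3×9 = 189
triangle coeff Δ(3,1,4) = 1/252
Σ_t [0,0]: t=0:+1/36 = 1/36
(3j)²=4/63 [(3 1 4; 0 0 0)], sign=+1
Σ_t [0,0]: t=0:+1/720 = 1/720
(3j)²=1/36 [(3 1 4; -3 0 3)], sign=-1
⇒ 4πI² = 1/3
I = (-1)√(1/3/(4π)) = -0.16286750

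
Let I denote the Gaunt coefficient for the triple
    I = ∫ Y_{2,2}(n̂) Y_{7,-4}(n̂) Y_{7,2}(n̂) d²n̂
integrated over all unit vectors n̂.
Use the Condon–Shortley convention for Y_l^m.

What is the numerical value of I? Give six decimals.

Rules hold: Σm=0, L=16 even, 5≤7≤9.
N = 5·15·15 = 1125
Δ = 2!·2!·12!/17! = 1/185640
Racah Σ t=0..2: t=0:+1/2419200 t=1:−1/518400 t=2:+1/2419200 = -1/907200
⇒ 3j(2 7 7; 0 0 0)² = 56/3315, sgn +1
Racah Σ t=0..0: t=0:+1/8709120 = 1/8709120
⇒ 3j(2 7 7; 2 -4 2)² = 55/3094, sgn -1
4πI² = N·(3j₀)²·(3jₘ)² = 16500/48841
I = -1·√(0.337831/4π) = -0.16396259

-0.163963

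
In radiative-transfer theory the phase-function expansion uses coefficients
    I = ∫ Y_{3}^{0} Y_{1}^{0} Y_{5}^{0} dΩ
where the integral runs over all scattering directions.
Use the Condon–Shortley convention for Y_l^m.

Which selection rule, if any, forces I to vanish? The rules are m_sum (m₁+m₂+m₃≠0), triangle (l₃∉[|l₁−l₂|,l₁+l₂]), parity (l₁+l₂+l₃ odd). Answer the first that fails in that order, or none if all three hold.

m₁+m₂+m₃ = 0 + 0 + 0 = 0  ✓
triangle: |3−1|=2 ≤ l₃=5 ≤ 3+1=4  ✗
parity: l₁+l₂+l₃ = 9 is odd

triangle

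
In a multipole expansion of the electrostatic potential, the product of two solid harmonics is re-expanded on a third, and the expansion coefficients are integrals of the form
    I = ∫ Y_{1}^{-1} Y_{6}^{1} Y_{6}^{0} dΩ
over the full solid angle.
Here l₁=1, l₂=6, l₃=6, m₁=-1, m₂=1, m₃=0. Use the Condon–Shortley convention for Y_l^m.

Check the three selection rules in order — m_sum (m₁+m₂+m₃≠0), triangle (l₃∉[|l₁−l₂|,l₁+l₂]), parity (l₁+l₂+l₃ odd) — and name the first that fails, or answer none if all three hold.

parity

m₁+m₂+m₃ = -1 + 1 + 0 = 0  ✓
triangle: |1−6|=5 ≤ l₃=6 ≤ 1+6=7  ✓
parity: l₁+l₂+l₃ = 13 is odd  ✗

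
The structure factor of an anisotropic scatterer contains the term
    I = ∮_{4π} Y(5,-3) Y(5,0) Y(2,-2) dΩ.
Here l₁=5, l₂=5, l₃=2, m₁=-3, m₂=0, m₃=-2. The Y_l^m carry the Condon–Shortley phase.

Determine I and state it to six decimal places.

0.000000

m-sum = -3 + 0 − 2 = -5 ≠ 0 ⇒ I = 0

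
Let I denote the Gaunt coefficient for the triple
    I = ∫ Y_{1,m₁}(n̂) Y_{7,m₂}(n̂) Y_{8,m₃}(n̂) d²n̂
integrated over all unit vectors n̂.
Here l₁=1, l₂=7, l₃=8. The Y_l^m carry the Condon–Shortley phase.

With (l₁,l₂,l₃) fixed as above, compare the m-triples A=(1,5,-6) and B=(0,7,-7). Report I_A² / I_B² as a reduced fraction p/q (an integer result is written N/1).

Same 1,7,8: normalisation and zero-m 3j drop out of the ratio.
A: Δ: 0! 2! 14! / 17! → 1/2040; sum: t=0:+1/1916006400 = 1/1916006400; 3j²(1 7 8; 1 5 -6) = Δ·Π!·Σ² = 91/2040  (sign +1)
B: Δ: 0! 2! 14! / 17! → 1/2040; sum: t=0:+1/87178291200 = 1/87178291200; 3j²(1 7 8; 0 7 -7) = Δ·Π!·Σ² = 1/136  (sign -1)
I_A²/I_B² = (91/2040)/(1/136) = 91/15

91/15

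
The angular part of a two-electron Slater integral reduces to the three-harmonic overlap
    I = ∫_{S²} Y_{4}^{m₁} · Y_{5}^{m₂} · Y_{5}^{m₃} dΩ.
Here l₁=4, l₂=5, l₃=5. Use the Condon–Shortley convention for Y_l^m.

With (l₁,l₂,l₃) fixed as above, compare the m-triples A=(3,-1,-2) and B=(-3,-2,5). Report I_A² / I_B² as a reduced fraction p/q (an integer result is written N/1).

l's match ⇒ only the (l;m) 3-j factors differ between A and B.
A: triangle coeff Δ(4,5,5) = 1/3153150; Σ_t [0,1]: t=0:+1/6912 t=1:−1/5184 = -1/20736; (3j)²=5/2574 [(4 5 5; 3 -1 -2)], sign=+1
B: triangle coeff Δ(4,5,5) = 1/3153150; Σ_t [3,3]: t=3:−1/103680 = -1/103680; (3j)²=7/429 [(4 5 5; -3 -2 5)], sign=-1
I_A²/I_B² = (5/2574)/(7/429) = 5/42

5/42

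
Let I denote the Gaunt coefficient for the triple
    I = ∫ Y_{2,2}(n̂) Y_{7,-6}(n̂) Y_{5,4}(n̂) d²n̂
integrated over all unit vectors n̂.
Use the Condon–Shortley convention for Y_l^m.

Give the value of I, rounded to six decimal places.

Rules hold: Σm=0, L=14 even, 5≤5≤9.
N = 5·15·11 = 825
Δ = 4!·0!·10!/15! = 1/15015
Racah Σ t=2..2: t=2:+1/57600 = 1/57600
⇒ 3j(2 7 5; 0 0 0)² = 21/715, sgn -1
Racah Σ t=0..0: t=0:+1/8709120 = 1/8709120
⇒ 3j(2 7 5; 2 -6 4)² = 1/21, sgn -1
4πI² = N·(3j₀)²·(3jₘ)² = 15/13
I = +1·√(1.15385/4π) = 0.30301841

0.303018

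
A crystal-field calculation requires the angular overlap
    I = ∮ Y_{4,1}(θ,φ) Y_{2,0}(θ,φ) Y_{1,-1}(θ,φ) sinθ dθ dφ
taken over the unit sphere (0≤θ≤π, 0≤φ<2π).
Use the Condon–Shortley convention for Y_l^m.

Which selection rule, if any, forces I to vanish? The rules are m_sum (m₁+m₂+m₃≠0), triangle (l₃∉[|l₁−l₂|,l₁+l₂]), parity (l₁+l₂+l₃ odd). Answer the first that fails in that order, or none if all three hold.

azimuthal sum: 1 + 0 − 1 = 0  ✓
2 ≤ 1 ≤ 6 (triangle on l)  ✗
L = 4 + 2 + 1 = 7 (odd)

triangle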